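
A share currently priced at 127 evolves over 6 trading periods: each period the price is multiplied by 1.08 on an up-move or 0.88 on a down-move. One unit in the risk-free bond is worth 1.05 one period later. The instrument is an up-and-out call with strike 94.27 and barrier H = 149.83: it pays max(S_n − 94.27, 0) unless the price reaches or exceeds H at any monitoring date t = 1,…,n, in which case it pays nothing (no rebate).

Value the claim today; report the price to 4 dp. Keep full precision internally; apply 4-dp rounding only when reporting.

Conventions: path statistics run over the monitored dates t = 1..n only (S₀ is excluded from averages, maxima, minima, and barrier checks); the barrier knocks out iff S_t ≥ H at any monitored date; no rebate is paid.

Set p* = 0.8500 (from d < R < u); the path-dependent value is the discounted p*-expectation over all price paths.
Enumerate all 2^6 = 64 price paths (U = up ×1.08, D = down ×0.88); each path with k up-moves has probability p*^k·(1−p*)^(6−k).
DDDDDD: M=111.7600, payoff=0.0000, prob=0.000011
UDDDDD: M=137.1600, payoff=0.0000, prob=0.000065
DUDDDD: M=120.7008, payoff=0.0000, prob=0.000065
UUDDDD: M=148.1328, payoff=0.0000, prob=0.000366
DDUDDD: M=111.7600, payoff=0.0000, prob=0.000065
UDUDDD: M=137.1600, payoff=0.0000, prob=0.000366
DUUDDD: M=130.3569, payoff=0.0000, prob=0.000366
UUUDDD: M=159.9834, payoff=0.0000, prob=0.002073
DDDUDD: M=111.7600, payoff=0.0000, prob=0.000065
UDDUDD: M=137.1600, payoff=0.0000, prob=0.000366
DUDUDD: M=120.7008, payoff=0.0000, prob=0.000366
UUDUDD: M=148.1328, payoff=14.7542, prob=0.002073
DDUUDD: M=114.7140, payoff=0.0000, prob=0.000366
UDUUDD: M=140.7854, payoff=14.7542, prob=0.002073
DUUUDD: M=140.7854, payoff=14.7542, prob=0.002073
UUUUDD: M=172.7821, payoff=0.0000, prob=0.011745
DDDDUD: M=111.7600, payoff=0.0000, prob=0.000065
UDDDUD: M=137.1600, payoff=0.0000, prob=0.000366
DUDDUD: M=120.7008, payoff=0.0000, prob=0.000366
UUDDUD: M=148.1328, payoff=14.7542, prob=0.002073
DDUDUD: M=111.7600, payoff=0.0000, prob=0.000366
UDUDUD: M=137.1600, payoff=14.7542, prob=0.002073
DUUDUD: M=130.3569, payoff=14.7542, prob=0.002073
UUUDUD: M=159.9834, payoff=0.0000, prob=0.011745
DDDUUD: M=111.7600, payoff=0.0000, prob=0.000366
UDDUUD: M=137.1600, payoff=14.7542, prob=0.002073
DUDUUD: M=123.8912, payoff=14.7542, prob=0.002073
UUDUUD: M=152.0482, payoff=0.0000, prob=0.011745
DDUUUD: M=123.8912, payoff=14.7542, prob=0.002073
UDUUUD: M=152.0482, payoff=0.0000, prob=0.011745
DUUUUD: M=152.0482, payoff=0.0000, prob=0.011745
UUUUUD: M=186.6047, payoff=0.0000, prob=0.066556
DDDDDU: M=111.7600, payoff=0.0000, prob=0.000065
UDDDDU: M=137.1600, payoff=0.0000, prob=0.000366
DUDDDU: M=120.7008, payoff=0.0000, prob=0.000366
UUDDDU: M=148.1328, payoff=14.7542, prob=0.002073
DDUDDU: M=111.7600, payoff=0.0000, prob=0.000366
UDUDDU: M=137.1600, payoff=14.7542, prob=0.002073
DUUDDU: M=130.3569, payoff=14.7542, prob=0.002073
UUUDDU: M=159.9834, payoff=0.0000, prob=0.011745
DDDUDU: M=111.7600, payoff=0.0000, prob=0.000366
UDDUDU: M=137.1600, payoff=14.7542, prob=0.002073
DUDUDU: M=120.7008, payoff=14.7542, prob=0.002073
UUDUDU: M=148.1328, payoff=39.5325, prob=0.011745
DDUUDU: M=114.7140, payoff=14.7542, prob=0.002073
UDUUDU: M=140.7854, payoff=39.5325, prob=0.011745
DUUUDU: M=140.7854, payoff=39.5325, prob=0.011745
UUUUDU: M=172.7821, payoff=0.0000, prob=0.066556
DDDDUU: M=111.7600, payoff=0.0000, prob=0.000366
UDDDUU: M=137.1600, payoff=14.7542, prob=0.002073
DUDDUU: M=120.7008, payoff=14.7542, prob=0.002073
UUDDUU: M=148.1328, payoff=39.5325, prob=0.011745
DDUDUU: M=111.7600, payoff=14.7542, prob=0.002073
UDUDUU: M=137.1600, payoff=39.5325, prob=0.011745
DUUDUU: M=133.8025, payoff=39.5325, prob=0.011745
UUUDUU: M=164.2121, payoff=0.0000, prob=0.066556
DDDUUU: M=111.7600, payoff=14.7542, prob=0.002073
UDDUUU: M=137.1600, payoff=39.5325, prob=0.011745
DUDUUU: M=133.8025, payoff=39.5325, prob=0.011745
UUDUUU: M=164.2121, payoff=0.0000, prob=0.066556
DDUUUU: M=133.8025, payoff=39.5325, prob=0.011745
UDUUUU: M=164.2121, payoff=0.0000, prob=0.066556
DUUUUU: M=164.2121, payoff=0.0000, prob=0.066556
UUUUUU: M=201.5330, payoff=0.0000, prob=0.377150
Price = Σ prob·payoff / R^6 = 4.759861 / 1.340096 = 3.5519

price = 3.5519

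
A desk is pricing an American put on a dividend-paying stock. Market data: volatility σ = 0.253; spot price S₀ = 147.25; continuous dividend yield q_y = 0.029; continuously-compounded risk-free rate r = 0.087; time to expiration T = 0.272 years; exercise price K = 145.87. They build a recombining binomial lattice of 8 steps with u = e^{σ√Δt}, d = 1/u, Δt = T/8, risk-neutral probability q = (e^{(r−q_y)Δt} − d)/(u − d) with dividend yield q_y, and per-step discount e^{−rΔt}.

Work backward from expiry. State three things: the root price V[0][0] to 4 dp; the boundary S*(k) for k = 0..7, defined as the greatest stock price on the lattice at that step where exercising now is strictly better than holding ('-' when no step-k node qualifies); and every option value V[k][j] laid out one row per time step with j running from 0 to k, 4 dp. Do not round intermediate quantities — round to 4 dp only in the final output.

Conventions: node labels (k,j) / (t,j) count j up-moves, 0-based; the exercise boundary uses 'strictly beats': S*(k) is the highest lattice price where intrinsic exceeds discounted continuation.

params: Δt=0.03400 u=1.04776 d=0.95442 q=0.50949 e^(-rΔt)=0.99705
t_8 payoffs: 44.4850 34.5703 23.6860 11.7372 0.0000 0.0000 0.0000 0.0000 0.0000
t_7: node(7,0) S=106.2267 payoff=39.6433 vs cont=39.3171 → 39.6433 [stop]  node(7,1) S=116.6149 payoff=29.2551 vs cont=28.9391 → 29.2551 [stop]  node(7,2) S=128.0191 payoff=17.8509 vs cont=17.5463 → 17.8509 [stop]  node(7,3) S=140.5384 payoff=5.3316 vs cont=5.7403 → 5.7403 [wait]  node(7,4) S=154.2821 payoff=0.0000 vs cont=0.0000 → 0.0000 [wait]  node(7,5) S=169.3698 payoff=0.0000 vs cont=0.0000 → 0.0000 [wait]  node(7,6) S=185.9330 payoff=0.0000 vs cont=0.0000 → 0.0000 [wait]  node(7,7) S=204.1159 payoff=0.0000 vs cont=0.0000 → 0.0000 [wait]  ⇒ S*(7)=128.0191
t_6: node(6,0) S=111.2997 payoff=34.5703 vs cont=34.2492 → 34.5703 [stop]  node(6,1) S=122.1840 payoff=23.6860 vs cont=23.3756 → 23.6860 [stop]  node(6,2) S=134.1328 payoff=11.7372 vs cont=11.6462 → 11.7372 [stop]  node(6,3) S=147.2500 payoff=0.0000 vs cont=2.8073 → 2.8073 [wait]  node(6,4) S=161.6500 payoff=0.0000 vs cont=0.0000 → 0.0000 [wait]  node(6,5) S=177.4583 payoff=0.0000 vs cont=0.0000 → 0.0000 [wait]  node(6,6) S=194.8124 payoff=0.0000 vs cont=0.0000 → 0.0000 [wait]  ⇒ S*(6)=134.1328
t_5: node(5,0) S=116.6149 payoff=29.2551 vs cont=28.9391 → 29.2551 [stop]  node(5,1) S=128.0191 payoff=17.8509 vs cont=17.5463 → 17.8509 [stop]  node(5,2) S=140.5384 payoff=5.3316 vs cont=7.1663 → 7.1663 [wait]  node(5,3) S=154.2821 payoff=0.0000 vs cont=1.3730 → 1.3730 [wait]  node(5,4) S=169.3698 payoff=0.0000 vs cont=0.0000 → 0.0000 [wait]  node(5,5) S=185.9330 payoff=0.0000 vs cont=0.0000 → 0.0000 [wait]  ⇒ S*(5)=128.0191
t_4: node(4,0) S=122.1840 payoff=23.6860 vs cont=23.3756 → 23.6860 [stop]  node(4,1) S=134.1328 payoff=11.7372 vs cont=12.3706 → 12.3706 [wait]  node(4,2) S=147.2500 payoff=0.0000 vs cont=4.2022 → 4.2022 [wait]  node(4,3) S=161.6500 payoff=0.0000 vs cont=0.6715 → 0.6715 [wait]  node(4,4) S=177.4583 payoff=0.0000 vs cont=0.0000 → 0.0000 [wait]  ⇒ S*(4)=122.1840
t_3: node(3,0) S=128.0191 payoff=17.8509 vs cont=17.8680 → 17.8680 [wait]  node(3,1) S=140.5384 payoff=5.3316 vs cont=8.1847 → 8.1847 [wait]  node(3,2) S=154.2821 payoff=0.0000 vs cont=2.3963 → 2.3963 [wait]  node(3,3) S=169.3698 payoff=0.0000 vs cont=0.3284 → 0.3284 [wait]  ⇒ S*(3)=-
t_2: node(2,0) S=134.1328 payoff=11.7372 vs cont=12.8963 → 12.8963 [wait]  node(2,1) S=147.2500 payoff=0.0000 vs cont=5.2201 → 5.2201 [wait]  node(2,2) S=161.6500 payoff=0.0000 vs cont=1.3387 → 1.3387 [wait]  ⇒ S*(2)=-
t_1: node(1,0) S=140.5384 payoff=5.3316 vs cont=8.9588 → 8.9588 [wait]  node(1,1) S=154.2821 payoff=0.0000 vs cont=3.2330 → 3.2330 [wait]  ⇒ S*(1)=-
t_0: node(0,0) S=147.2500 payoff=0.0000 vs cont=6.0237 → 6.0237 [wait]  ⇒ S*(0)=-

price = 6.0237
boundary = - - - - 122.1840 128.0191 134.1328 128.0191
tree:
6.0237
8.9588 3.2330
12.8963 5.2201 1.3387
17.8680 8.1847 2.3963 0.3284
23.6860 12.3706 4.2022 0.6715 0.0000
29.2551 17.8509 7.1663 1.3730 0.0000 0.0000
34.5703 23.6860 11.7372 2.8073 0.0000 0.0000 0.0000
39.6433 29.2551 17.8509 5.7403 0.0000 0.0000 0.0000 0.0000
44.4850 34.5703 23.6860 11.7372 0.0000 0.0000 0.0000 0.0000 0.0000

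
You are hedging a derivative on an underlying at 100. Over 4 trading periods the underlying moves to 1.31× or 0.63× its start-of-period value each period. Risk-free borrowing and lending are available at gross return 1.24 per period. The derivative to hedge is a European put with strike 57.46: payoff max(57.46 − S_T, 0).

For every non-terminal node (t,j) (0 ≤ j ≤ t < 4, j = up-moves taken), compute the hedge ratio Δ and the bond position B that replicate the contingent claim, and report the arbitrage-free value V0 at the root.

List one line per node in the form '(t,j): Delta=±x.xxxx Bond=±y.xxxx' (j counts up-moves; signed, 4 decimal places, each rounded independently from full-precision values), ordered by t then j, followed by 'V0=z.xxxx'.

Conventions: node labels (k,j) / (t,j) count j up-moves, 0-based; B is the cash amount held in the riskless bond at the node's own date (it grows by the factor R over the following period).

Arbitrage-free pricing uses the up-move probability p* = (R−d)/(u−d) = 0.8971, discounting each step at R = 1.24.
Expiry values: V(4,0)=41.7070, V(4,1)=24.7038, V(4,2)=0.0000, V(4,3)=0.0000, V(4,4)=0.0000
(3,0): S=25.0047. Δ = (V_up−V_dn)/(S_up−S_dn) = (24.7038−41.7070)/(32.7562−15.7530) = -1.0000. V = [p*·24.7038 + (1−p*)·41.7070]/1.24 = 21.3340. B = V − Δ·S = 46.3387.
(3,1): S=51.9939. Δ = (V_up−V_dn)/(S_up−S_dn) = (0.0000−24.7038)/(68.1120−32.7562) = -0.6987. V = [p*·0.0000 + (1−p*)·24.7038]/1.24 = 2.0508. B = V − Δ·S = 38.3800.
(3,2): S=108.1143. Δ = (V_up−V_dn)/(S_up−S_dn) = (0.0000−0.0000)/(141.6297−68.1120) = 0.0000. V = [p*·0.0000 + (1−p*)·0.0000]/1.24 = 0.0000. B = V − Δ·S = 0.0000.
(3,3): S=224.8091. Δ = (V_up−V_dn)/(S_up−S_dn) = (0.0000−0.0000)/(294.4999−141.6297) = 0.0000. V = [p*·0.0000 + (1−p*)·0.0000]/1.24 = 0.0000. B = V − Δ·S = 0.0000.
(2,0): S=39.6900. Δ = (V_up−V_dn)/(S_up−S_dn) = (2.0508−21.3340)/(51.9939−25.0047) = -0.7145. V = [p*·2.0508 + (1−p*)·21.3340]/1.24 = 3.2547. B = V − Δ·S = 31.6123.
(2,1): S=82.5300. Δ = (V_up−V_dn)/(S_up−S_dn) = (0.0000−2.0508)/(108.1143−51.9939) = -0.0365. V = [p*·0.0000 + (1−p*)·2.0508]/1.24 = 0.1703. B = V − Δ·S = 3.1862.
(2,2): S=171.6100. Δ = (V_up−V_dn)/(S_up−S_dn) = (0.0000−0.0000)/(224.8091−108.1143) = 0.0000. V = [p*·0.0000 + (1−p*)·0.0000]/1.24 = 0.0000. B = V − Δ·S = 0.0000.
(1,0): S=63.0000. Δ = (V_up−V_dn)/(S_up−S_dn) = (0.1703−3.2547)/(82.5300−39.6900) = -0.0720. V = [p*·0.1703 + (1−p*)·3.2547]/1.24 = 0.3934. B = V − Δ·S = 4.9294.
(1,1): S=131.0000. Δ = (V_up−V_dn)/(S_up−S_dn) = (0.0000−0.1703)/(171.6100−82.5300) = -0.0019. V = [p*·0.0000 + (1−p*)·0.1703]/1.24 = 0.0141. B = V − Δ·S = 0.2645.
(0,0): S=100.0000. Δ = (V_up−V_dn)/(S_up−S_dn) = (0.0141−0.3934)/(131.0000−63.0000) = -0.0056. V = [p*·0.0141 + (1−p*)·0.3934]/1.24 = 0.0429. B = V − Δ·S = 0.6006.
Sanity check at the root: Δ(0,0)·S0 + B(0,0) reproduces V0 = 0.0429.

(0,0): Delta=-0.0056 Bond=0.6006
(1,0): Delta=-0.0720 Bond=4.9294
(1,1): Delta=-0.0019 Bond=0.2645
(2,0): Delta=-0.7145 Bond=31.6123
(2,1): Delta=-0.0365 Bond=3.1862
(2,2): Delta=0.0000 Bond=0.0000
(3,0): Delta=-1.0000 Bond=46.3387
(3,1): Delta=-0.6987 Bond=38.3800
(3,2): Delta=0.0000 Bond=0.0000
(3,3): Delta=0.0000 Bond=0.0000
V0=0.0429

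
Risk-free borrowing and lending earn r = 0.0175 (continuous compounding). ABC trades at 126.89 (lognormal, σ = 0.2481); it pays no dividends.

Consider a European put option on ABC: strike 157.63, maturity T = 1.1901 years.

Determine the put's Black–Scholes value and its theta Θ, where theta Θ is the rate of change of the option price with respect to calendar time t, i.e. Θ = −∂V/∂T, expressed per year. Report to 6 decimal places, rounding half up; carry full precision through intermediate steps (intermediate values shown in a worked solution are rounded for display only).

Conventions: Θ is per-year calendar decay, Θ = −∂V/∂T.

price = 32.655014
Θ = -2.663945

σ√T = 0.2481·√1.1901 = 0.270657
d₁ = (ln(S/K) + (r+σ²/2)T) / (σ√T) = (ln(126.89/157.63) + (0.0175+0.2481²/2)·1.1901) / 0.270657 = (-0.216930 + 0.057454) / 0.270657 = -0.589218
d₂ = d₁ − σ√T = -0.589218 − 0.270657 = -0.859875
e^{−rT} = 0.979389
N(−d₁) = 0.722143,  N(−d₂) = 0.805071
Put price V = K·e^{−rT}·N(−d₂) − S·N(−d₁) = 124.287677 − 91.632663 = 32.655014
φ(d₁) = (1/√(2π))·e^{−d₁²/2} = 0.335368
Θ = −S·φ(d₁)·σ/(2√T) + r·K·e^{−rT}·N(−d₂) = −4.838979 + 2.175034 = -2.663945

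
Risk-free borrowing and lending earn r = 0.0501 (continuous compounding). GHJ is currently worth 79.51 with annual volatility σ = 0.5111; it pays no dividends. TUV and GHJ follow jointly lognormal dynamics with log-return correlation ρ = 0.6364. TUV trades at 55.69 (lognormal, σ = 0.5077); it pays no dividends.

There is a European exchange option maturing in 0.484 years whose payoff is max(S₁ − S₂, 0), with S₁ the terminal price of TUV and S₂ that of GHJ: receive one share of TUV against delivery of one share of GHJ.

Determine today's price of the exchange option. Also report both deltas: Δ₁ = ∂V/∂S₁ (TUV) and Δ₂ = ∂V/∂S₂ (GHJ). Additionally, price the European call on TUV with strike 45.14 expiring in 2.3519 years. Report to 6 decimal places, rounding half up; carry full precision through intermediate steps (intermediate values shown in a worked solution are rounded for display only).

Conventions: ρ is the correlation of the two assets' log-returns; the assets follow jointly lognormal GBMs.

exchange price = 1.170563
Δ1 = 0.152181
Δ2 = -0.091868
price(TUV call K=45.14) = 23.488719

σ_eff = √(σ₁² + σ₂² − 2ρσ₁σ₂) = √(0.5077² + 0.5111² − 2·0.6364·0.5077·0.5111) = 0.434407
d₁ = (ln(S₁/S₂) + (q₂ − q₁ + σ_eff²/2)T) / (σ_eff√T) = (ln(55.69/79.51) + (0.0 − 0.0 + 0.094355)·0.484) / 0.302217 = -1.027123
d₂ = d₁ − σ_eff√T = -1.027123 − 0.302217 = -1.329341
N(d₁) = 0.152181,  N(d₂) = 0.091868
V = S₁·e^{−q₁T}·N(d₁) − S₂·e^{−q₂T}·N(d₂) = 8.474971 − 7.304408 = 1.170563
Δ₁ = e^{−q₁T}·N(d₁) = 0.152181;  Δ₂ = −e^{−q₂T}·N(d₂) = -0.091868
[vanilla: TUV call K=45.14]
σ√T = 0.5077·√2.3519 = 0.778604
d₁ = (ln(S/K) + (r+σ²/2)T) / (σ√T) = (ln(55.69/45.14) + (0.0501+0.5077²/2)·2.3519) / 0.778604 = (0.210032 + 0.420942) / 0.778604 = 0.810392
d₂ = d₁ − σ√T = 0.810392 − 0.778604 = 0.031788
e^{−rT} = 0.888847
N(d₁) = 0.791142,  N(d₂) = 0.512679
price = S·N(d₁) − K·e^{−rT}·N(d₂) = 44.058721 − 20.570002 = 23.488719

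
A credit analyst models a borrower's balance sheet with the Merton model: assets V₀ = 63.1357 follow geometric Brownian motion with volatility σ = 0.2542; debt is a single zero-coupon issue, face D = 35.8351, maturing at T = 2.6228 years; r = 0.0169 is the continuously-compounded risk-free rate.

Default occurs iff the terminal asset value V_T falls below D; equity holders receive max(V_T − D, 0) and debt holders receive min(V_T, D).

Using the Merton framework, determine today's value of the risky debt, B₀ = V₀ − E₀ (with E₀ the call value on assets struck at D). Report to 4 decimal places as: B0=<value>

With assets at 63.1357 and a single debt payment of 35.8351 at 2.6228 years:
d₁ = [ln(V₀/D) + (r + σ²/2)T] / (σ√T)
   = [ln(63.1357/35.8351) + (0.0169 + 0.5·0.2542²)·2.6228] / (0.2542·√2.6228)
   = [0.566359 + 0.129065] / 0.411678 = 1.689239
d₂ = d₁ − σ√T = 1.689239 − 0.411678 = 1.277561
N(d₁) = 0.954413,  N(d₂) = 0.899298,  e^(−rT) = 0.956643
E₀ = V₀·N(d₁) − D·e^(−rT)·N(d₂)
   = 63.1357·0.954413 − 35.8351·0.956643·0.899298 = 29.428369
B₀ = V₀ − E₀ = 63.1357 − 29.428369 = 33.707331

B0=33.7073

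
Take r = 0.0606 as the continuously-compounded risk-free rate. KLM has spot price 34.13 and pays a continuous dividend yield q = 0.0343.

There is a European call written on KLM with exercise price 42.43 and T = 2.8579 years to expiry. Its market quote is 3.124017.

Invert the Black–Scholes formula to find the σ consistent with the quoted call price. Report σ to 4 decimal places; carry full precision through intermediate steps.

sigma = 0.2311

At σ = 0.2311 the Black–Scholes value reproduces the quote:
σ√T = 0.2311·√2.8579 = 0.390682
d₁ = (ln(S/K) + (r−q+σ²/2)T) / (σ√T) = (ln(34.13/42.43) + (0.0606−0.0343+0.2311²/2)·2.8579) / 0.390682 = (-0.217679 + 0.151479) / 0.390682 = -0.169447
d₂ = d₁ − σ√T = -0.169447 − 0.390682 = -0.560129
e^{−rT} = 0.840979
e^{−qT} = 0.906625
N(d₁) = 0.432723,  N(d₂) = 0.287696
V = S·e^{−qT}·N(d₁) − K·e^{−rT}·N(d₂) = 13.389787 − 10.265770 = 3.124017 (the quoted price), and the Black–Scholes price is strictly increasing in σ, so σ is unique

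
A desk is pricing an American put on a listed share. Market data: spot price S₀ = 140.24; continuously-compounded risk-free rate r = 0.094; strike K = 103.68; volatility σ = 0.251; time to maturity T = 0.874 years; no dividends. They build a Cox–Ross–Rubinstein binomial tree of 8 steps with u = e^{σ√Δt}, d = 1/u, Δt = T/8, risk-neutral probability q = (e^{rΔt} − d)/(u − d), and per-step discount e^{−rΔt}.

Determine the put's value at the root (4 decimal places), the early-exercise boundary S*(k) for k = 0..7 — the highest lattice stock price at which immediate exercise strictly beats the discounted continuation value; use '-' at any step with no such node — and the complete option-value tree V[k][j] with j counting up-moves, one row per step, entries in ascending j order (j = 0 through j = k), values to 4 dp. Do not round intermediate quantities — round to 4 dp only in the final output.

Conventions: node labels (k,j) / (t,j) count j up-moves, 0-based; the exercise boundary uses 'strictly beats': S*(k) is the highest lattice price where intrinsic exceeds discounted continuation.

price = 0.6327
boundary = - - - - - - 85.2491 92.6233
tree:
0.6327
1.1786 0.1823
2.1595 0.3702 0.0266
3.8765 0.7464 0.0587 0.0000
6.7792 1.4917 0.1292 0.0000 0.0000
11.4521 2.9503 0.2847 0.0000 0.0000 0.0000
18.4309 5.7593 0.6273 0.0000 0.0000 0.0000 0.0000
25.2180 11.0567 1.3820 0.0000 0.0000 0.0000 0.0000 0.0000
31.4647 18.4309 3.0447 0.0000 0.0000 0.0000 0.0000 0.0000 0.0000

Δt=0.10925, u=1.08650, d=0.92039, q=0.54141, disc=e^(-rΔt)=0.98978
k=8 terminal: V=max(K-S,0) → 31.4647 18.4309 3.0447 0.0000 0.0000 0.0000 0.0000 0.0000 0.0000
k=7: j=0 S=78.4620 intr=25.2180 cont=24.1587 V=25.2180[EX]; j=1 S=92.6233 intr=11.0567 cont=9.9975 V=11.0567[EX]; j=2 S=109.3404 intr=0.0000 cont=1.3820 V=1.3820[hold]; j=3 S=129.0748 intr=0.0000 cont=0.0000 V=0.0000[hold]; j=4 S=152.3710 intr=0.0000 cont=0.0000 V=0.0000[hold]; j=5 S=179.8718 intr=0.0000 cont=0.0000 V=0.0000[hold]; j=6 S=212.3361 intr=0.0000 cont=0.0000 V=0.0000[hold]; j=7 S=250.6597 intr=0.0000 cont=0.0000 V=0.0000[hold]  S*(7)=92.6233
k=6: j=0 S=85.2491 intr=18.4309 cont=17.3716 V=18.4309[EX]; j=1 S=100.6353 intr=3.0447 cont=5.7593 V=5.7593[hold]; j=2 S=118.7986 intr=0.0000 cont=0.6273 V=0.6273[hold]; j=3 S=140.2400 intr=0.0000 cont=0.0000 V=0.0000[hold]; j=4 S=165.5513 intr=0.0000 cont=0.0000 V=0.0000[hold]; j=5 S=195.4310 intr=0.0000 cont=0.0000 V=0.0000[hold]; j=6 S=230.7035 intr=0.0000 cont=0.0000 V=0.0000[hold]  S*(6)=85.2491
k=5: j=0 S=92.6233 intr=11.0567 cont=11.4521 V=11.4521[hold]; j=1 S=109.3404 intr=0.0000 cont=2.9503 V=2.9503[hold]; j=2 S=129.0748 intr=0.0000 cont=0.2847 V=0.2847[hold]; j=3 S=152.3710 intr=0.0000 cont=0.0000 V=0.0000[hold]; j=4 S=179.8718 intr=0.0000 cont=0.0000 V=0.0000[hold]; j=5 S=212.3361 intr=0.0000 cont=0.0000 V=0.0000[hold]  S*(5)=-
k=4: j=0 S=100.6353 intr=3.0447 cont=6.7792 V=6.7792[hold]; j=1 S=118.7986 intr=0.0000 cont=1.4917 V=1.4917[hold]; j=2 S=140.2400 intr=0.0000 cont=0.1292 V=0.1292[hold]; j=3 S=165.5513 intr=0.0000 cont=0.0000 V=0.0000[hold]; j=4 S=195.4310 intr=0.0000 cont=0.0000 V=0.0000[hold]  S*(4)=-
k=3: j=0 S=109.3404 intr=0.0000 cont=3.8765 V=3.8765[hold]; j=1 S=129.0748 intr=0.0000 cont=0.7464 V=0.7464[hold]; j=2 S=152.3710 intr=0.0000 cont=0.0587 V=0.0587[hold]; j=3 S=179.8718 intr=0.0000 cont=0.0000 V=0.0000[hold]  S*(3)=-
k=2: j=0 S=118.7986 intr=0.0000 cont=2.1595 V=2.1595[hold]; j=1 S=140.2400 intr=0.0000 cont=0.3702 V=0.3702[hold]; j=2 S=165.5513 intr=0.0000 cont=0.0266 V=0.0266[hold]  S*(2)=-
k=1: j=0 S=129.0748 intr=0.0000 cont=1.1786 V=1.1786[hold]; j=1 S=152.3710 intr=0.0000 cont=0.1823 V=0.1823[hold]  S*(1)=-
k=0: j=0 S=140.2400 intr=0.0000 cont=0.6327 V=0.6327[hold]  S*(0)=-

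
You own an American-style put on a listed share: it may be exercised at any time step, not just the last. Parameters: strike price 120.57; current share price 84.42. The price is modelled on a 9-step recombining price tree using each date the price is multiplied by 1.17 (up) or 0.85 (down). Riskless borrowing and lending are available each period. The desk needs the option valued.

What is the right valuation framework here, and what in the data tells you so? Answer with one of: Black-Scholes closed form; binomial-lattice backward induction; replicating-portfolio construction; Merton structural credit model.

Key observation: the defining feature is the embedded early-exercise option across 9 discrete dates on the spot-84.42 tree; pricing the strike-120.57 put means working backward with an exercise test at every node.

framework: binomial-lattice backward induction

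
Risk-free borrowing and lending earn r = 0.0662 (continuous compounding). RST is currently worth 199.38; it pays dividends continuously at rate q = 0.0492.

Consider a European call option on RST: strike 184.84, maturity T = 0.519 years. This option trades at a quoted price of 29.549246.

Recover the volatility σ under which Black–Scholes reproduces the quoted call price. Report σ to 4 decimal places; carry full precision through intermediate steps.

sigma = 0.3882

At σ = 0.3882 the Black–Scholes value reproduces the quote:
σ√T = 0.3882·√0.519 = 0.279666
d₁ = (ln(S/K) + (r−q+σ²/2)T) / (σ√T) = (ln(199.38/184.84) + (0.0662−0.0492+0.3882²/2)·0.519) / 0.279666 = (0.075722 + 0.047929) / 0.279666 = 0.442140
d₂ = d₁ − σ√T = 0.442140 − 0.279666 = 0.162474
e^{−rT} = 0.966226
e^{−qT} = 0.974788
N(d₁) = 0.670806,  N(d₂) = 0.564534
V = S·e^{−qT}·N(d₁) − K·e^{−rT}·N(d₂) = 130.373390 − 100.824144 = 29.549246 (equal to the quote); since ∂V/∂σ > 0 for all σ, the implied volatility is unique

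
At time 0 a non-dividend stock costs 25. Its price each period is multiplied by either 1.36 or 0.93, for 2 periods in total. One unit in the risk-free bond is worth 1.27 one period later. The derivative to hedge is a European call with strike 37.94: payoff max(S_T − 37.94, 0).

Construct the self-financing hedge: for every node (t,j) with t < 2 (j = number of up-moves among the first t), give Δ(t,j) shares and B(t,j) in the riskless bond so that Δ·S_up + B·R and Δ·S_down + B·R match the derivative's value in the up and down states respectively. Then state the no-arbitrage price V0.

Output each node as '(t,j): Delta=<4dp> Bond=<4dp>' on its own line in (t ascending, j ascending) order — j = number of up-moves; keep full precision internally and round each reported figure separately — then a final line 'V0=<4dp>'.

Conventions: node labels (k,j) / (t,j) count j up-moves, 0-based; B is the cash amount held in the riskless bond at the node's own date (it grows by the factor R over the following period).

(0,0): Delta=0.4807 Bond=-8.8003
(1,0): Delta=0.0000 Bond=0.0000
(1,1): Delta=0.5677 Bond=-14.1348
V0=3.2173

Since d<R<u, set p* = (R−d)/(u−d) = 0.7907; price each node as the discounted p*-expectation of its children.
Payoffs at expiry: V(2,0)=0.0000, V(2,1)=0.0000, V(2,2)=8.3000
(1,0): S=23.2500. Δ = (V_up−V_dn)/(S_up−S_dn) = (0.0000−0.0000)/(31.6200−21.6225) = 0.0000. V = [p*·0.0000 + (1−p*)·0.0000]/1.27 = 0.0000. B = V − Δ·S = 0.0000.
(1,1): S=34.0000. Δ = (V_up−V_dn)/(S_up−S_dn) = (8.3000−0.0000)/(46.2400−31.6200) = 0.5677. V = [p*·8.3000 + (1−p*)·0.0000]/1.27 = 5.1676. B = V − Δ·S = -14.1348.
(0,0): S=25.0000. Δ = (V_up−V_dn)/(S_up−S_dn) = (5.1676−0.0000)/(34.0000−23.2500) = 0.4807. V = [p*·5.1676 + (1−p*)·0.0000]/1.27 = 3.2173. B = V − Δ·S = -8.8003.
Sanity check at the root: Δ(0,0)·S0 + B(0,0) reproduces V0 = 3.2173.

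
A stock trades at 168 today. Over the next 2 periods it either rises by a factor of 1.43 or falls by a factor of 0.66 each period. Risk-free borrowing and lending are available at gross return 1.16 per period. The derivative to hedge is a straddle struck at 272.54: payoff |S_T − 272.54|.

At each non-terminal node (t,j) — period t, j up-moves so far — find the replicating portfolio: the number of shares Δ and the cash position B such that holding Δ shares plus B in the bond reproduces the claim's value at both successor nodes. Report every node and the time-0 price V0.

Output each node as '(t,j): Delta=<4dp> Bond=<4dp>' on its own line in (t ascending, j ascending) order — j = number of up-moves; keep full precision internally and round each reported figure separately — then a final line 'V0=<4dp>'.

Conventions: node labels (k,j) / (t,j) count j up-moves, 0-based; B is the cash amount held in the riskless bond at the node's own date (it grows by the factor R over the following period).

(0,0): Delta=-0.3855 Bond=143.8029
(1,0): Delta=-1.0000 Bond=234.9483
(1,1): Delta=-0.2323 Bond=130.0174
V0=79.0406

Risk-neutral probability p* = (R−d)/(u−d) = (1.16−0.66)/(1.43−0.66) = 0.6494.
At maturity the claim pays: V(2,0)=199.3592, V(2,1)=113.9816, V(2,2)=71.0032
(1,0): S=110.8800. Δ = (V_up−V_dn)/(S_up−S_dn) = (113.9816−199.3592)/(158.5584−73.1808) = -1.0000. V = [p*·113.9816 + (1−p*)·199.3592]/1.16 = 124.0683. B = V − Δ·S = 234.9483.
(1,1): S=240.2400. Δ = (V_up−V_dn)/(S_up−S_dn) = (71.0032−113.9816)/(343.5432−158.5584) = -0.2323. V = [p*·71.0032 + (1−p*)·113.9816]/1.16 = 74.2013. B = V − Δ·S = 130.0174.
(0,0): S=168.0000. Δ = (V_up−V_dn)/(S_up−S_dn) = (74.2013−124.0683)/(240.2400−110.8800) = -0.3855. V = [p*·74.2013 + (1−p*)·124.0683]/1.16 = 79.0406. B = V − Δ·S = 143.8029.
As a check, the time-0 holding Δ(0,0)·S0 + B(0,0) comes to 79.0406 — exactly V0.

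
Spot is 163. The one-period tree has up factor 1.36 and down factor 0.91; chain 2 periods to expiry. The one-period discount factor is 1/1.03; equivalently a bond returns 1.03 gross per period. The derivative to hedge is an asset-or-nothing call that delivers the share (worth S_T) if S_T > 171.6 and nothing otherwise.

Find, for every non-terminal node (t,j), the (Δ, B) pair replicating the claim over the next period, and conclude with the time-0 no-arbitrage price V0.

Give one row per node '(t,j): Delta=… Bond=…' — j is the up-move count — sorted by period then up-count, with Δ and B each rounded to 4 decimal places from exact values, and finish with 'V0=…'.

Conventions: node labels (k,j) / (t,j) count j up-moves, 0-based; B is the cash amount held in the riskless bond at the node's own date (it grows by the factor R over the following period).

The replicating-portfolio and risk-neutral prices coincide; use p* = (1.03−0.91)/(1.36−0.91) = 0.2667 for the latter.
Payoffs at expiry: V(2,0)=0.0000, V(2,1)=201.7288, V(2,2)=301.4848
Node (1,0) S=148.3300: V=(p*·201.7288+(1−p*)·0.0000)/1.03=52.2275; Δ=(201.7288−0.0000)/(201.7288−134.9803)=3.0222; B=V−Δ·S=-396.0587
Node (1,1) S=221.6800: V=(p*·301.4848+(1−p*)·201.7288)/1.03=221.6800; Δ=(301.4848−201.7288)/(301.4848−201.7288)=1.0000; B=V−Δ·S=0.0000
Node (0,0) S=163.0000: V=(p*·221.6800+(1−p*)·52.2275)/1.03=94.5775; Δ=(221.6800−52.2275)/(221.6800−148.3300)=2.3102; B=V−Δ·S=-281.9835
As a check, the time-0 holding Δ(0,0)·S0 + B(0,0) comes to 94.5775 — exactly V0.

(0,0): Delta=2.3102 Bond=-281.9835
(1,0): Delta=3.0222 Bond=-396.0587
(1,1): Delta=1.0000 Bond=0.0000
V0=94.5775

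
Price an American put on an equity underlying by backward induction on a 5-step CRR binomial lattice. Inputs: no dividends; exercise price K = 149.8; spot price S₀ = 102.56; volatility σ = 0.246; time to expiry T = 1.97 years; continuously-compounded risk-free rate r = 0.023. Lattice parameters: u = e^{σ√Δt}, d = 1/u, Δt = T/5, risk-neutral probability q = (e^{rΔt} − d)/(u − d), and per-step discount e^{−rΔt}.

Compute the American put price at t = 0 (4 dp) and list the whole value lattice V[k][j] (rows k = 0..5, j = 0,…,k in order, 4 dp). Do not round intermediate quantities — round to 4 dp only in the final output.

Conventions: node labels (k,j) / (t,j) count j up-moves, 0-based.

price = 47.4445
tree:
47.4445
61.9145 33.3140
74.4893 47.2400 19.4858
85.2649 61.9145 31.2272 7.6672
94.4987 74.4893 47.2400 15.1954 0.0000
102.4113 85.2649 61.9145 30.1153 0.0000 0.0000

Δt=0.39400, u=1.16697, d=0.85692, q=0.49083, disc=e^(-rΔt)=0.99098
k=5 terminal: V=max(K-S,0) → 102.4113 85.2649 61.9145 30.1153 0.0000 0.0000
k=4: j=0 S=55.3013 intr=94.4987 cont=93.1473 V=94.4987[EX]; j=1 S=75.3107 intr=74.4893 cont=73.1379 V=74.4893[EX]; j=2 S=102.5600 intr=47.2400 cont=45.8886 V=47.2400[EX]; j=3 S=139.6687 intr=10.1313 cont=15.1954 V=15.1954[hold]; j=4 S=190.2044 intr=0.0000 cont=0.0000 V=0.0000[hold]
k=3: j=0 S=64.5351 intr=85.2649 cont=83.9135 V=85.2649[EX]; j=1 S=87.8855 intr=61.9145 cont=60.5631 V=61.9145[EX]; j=2 S=119.6847 intr=30.1153 cont=31.2272 V=31.2272[hold]; j=3 S=162.9896 intr=0.0000 cont=7.6672 V=7.6672[hold]
k=2: j=0 S=75.3107 intr=74.4893 cont=73.1379 V=74.4893[EX]; j=1 S=102.5600 intr=47.2400 cont=46.4295 V=47.2400[EX]; j=2 S=139.6687 intr=10.1313 cont=19.4858 V=19.4858[hold]
k=1: j=0 S=87.8855 intr=61.9145 cont=60.5631 V=61.9145[EX]; j=1 S=119.6847 intr=30.1153 cont=33.3140 V=33.3140[hold]
k=0: j=0 S=102.5600 intr=47.2400 cont=47.4445 V=47.4445[hold]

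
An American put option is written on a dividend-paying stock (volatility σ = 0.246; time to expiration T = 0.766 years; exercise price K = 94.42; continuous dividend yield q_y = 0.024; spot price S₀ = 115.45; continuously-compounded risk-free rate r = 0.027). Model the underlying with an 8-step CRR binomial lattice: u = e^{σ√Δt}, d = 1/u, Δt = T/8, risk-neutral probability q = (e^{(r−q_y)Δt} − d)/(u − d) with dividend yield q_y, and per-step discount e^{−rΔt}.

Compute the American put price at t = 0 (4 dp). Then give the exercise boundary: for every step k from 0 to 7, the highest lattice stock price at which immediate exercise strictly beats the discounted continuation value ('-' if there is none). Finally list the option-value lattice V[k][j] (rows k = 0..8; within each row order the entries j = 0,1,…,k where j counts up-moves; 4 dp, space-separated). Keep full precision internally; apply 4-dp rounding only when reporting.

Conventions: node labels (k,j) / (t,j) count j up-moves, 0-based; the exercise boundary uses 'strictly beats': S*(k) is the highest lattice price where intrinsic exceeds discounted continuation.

params: Δt=0.09575 u=1.07909 d=0.92670 q=0.48286 e^(-rΔt)=0.99742
t_8 payoffs: 31.6254 21.2993 9.2752 0.0000 0.0000 0.0000 0.0000 0.0000 0.0000
t_7: node(7,0) S=67.7613 payoff=26.6587 vs cont=26.5705 → 26.6587 [stop]  node(7,1) S=78.9040 payoff=15.5160 vs cont=15.4533 → 15.5160 [stop]  node(7,2) S=91.8792 payoff=2.5408 vs cont=4.7841 → 4.7841 [wait]  node(7,3) S=106.9880 payoff=0.0000 vs cont=0.0000 → 0.0000 [wait]  node(7,4) S=124.5813 payoff=0.0000 vs cont=0.0000 → 0.0000 [wait]  node(7,5) S=145.0677 payoff=0.0000 vs cont=0.0000 → 0.0000 [wait]  node(7,6) S=168.9229 payoff=0.0000 vs cont=0.0000 → 0.0000 [wait]  node(7,7) S=196.7009 payoff=0.0000 vs cont=0.0000 → 0.0000 [wait]  ⇒ S*(7)=78.9040
t_6: node(6,0) S=73.1207 payoff=21.2993 vs cont=21.2234 → 21.2993 [stop]  node(6,1) S=85.1448 payoff=9.2752 vs cont=10.3073 → 10.3073 [wait]  node(6,2) S=99.1462 payoff=0.0000 vs cont=2.4677 → 2.4677 [wait]  node(6,3) S=115.4500 payoff=0.0000 vs cont=0.0000 → 0.0000 [wait]  node(6,4) S=134.4348 payoff=0.0000 vs cont=0.0000 → 0.0000 [wait]  node(6,5) S=156.5416 payoff=0.0000 vs cont=0.0000 → 0.0000 [wait]  node(6,6) S=182.2836 payoff=0.0000 vs cont=0.0000 → 0.0000 [wait]  ⇒ S*(6)=73.1207
t_5: node(5,0) S=78.9040 payoff=15.5160 vs cont=15.9504 → 15.9504 [wait]  node(5,1) S=91.8792 payoff=2.5408 vs cont=6.5050 → 6.5050 [wait]  node(5,2) S=106.9880 payoff=0.0000 vs cont=1.2728 → 1.2728 [wait]  node(5,3) S=124.5813 payoff=0.0000 vs cont=0.0000 → 0.0000 [wait]  node(5,4) S=145.0677 payoff=0.0000 vs cont=0.0000 → 0.0000 [wait]  node(5,5) S=168.9229 payoff=0.0000 vs cont=0.0000 → 0.0000 [wait]  ⇒ S*(5)=-
t_4: node(4,0) S=85.1448 payoff=9.2752 vs cont=11.3601 → 11.3601 [wait]  node(4,1) S=99.1462 payoff=0.0000 vs cont=3.9683 → 3.9683 [wait]  node(4,2) S=115.4500 payoff=0.0000 vs cont=0.6565 → 0.6565 [wait]  node(4,3) S=134.4348 payoff=0.0000 vs cont=0.0000 → 0.0000 [wait]  node(4,4) S=156.5416 payoff=0.0000 vs cont=0.0000 → 0.0000 [wait]  ⇒ S*(4)=-
t_3: node(3,0) S=91.8792 payoff=2.5408 vs cont=7.7707 → 7.7707 [wait]  node(3,1) S=106.9880 payoff=0.0000 vs cont=2.3630 → 2.3630 [wait]  node(3,2) S=124.5813 payoff=0.0000 vs cont=0.3386 → 0.3386 [wait]  node(3,3) S=145.0677 payoff=0.0000 vs cont=0.0000 → 0.0000 [wait]  ⇒ S*(3)=-
t_2: node(2,0) S=99.1462 payoff=0.0000 vs cont=5.1462 → 5.1462 [wait]  node(2,1) S=115.4500 payoff=0.0000 vs cont=1.3819 → 1.3819 [wait]  node(2,2) S=134.4348 payoff=0.0000 vs cont=0.1747 → 0.1747 [wait]  ⇒ S*(2)=-
t_1: node(1,0) S=106.9880 payoff=0.0000 vs cont=3.3200 → 3.3200 [wait]  node(1,1) S=124.5813 payoff=0.0000 vs cont=0.7969 → 0.7969 [wait]  ⇒ S*(1)=-
t_0: node(0,0) S=115.4500 payoff=0.0000 vs cont=2.0963 → 2.0963 [wait]  ⇒ S*(0)=-

price = 2.0963
boundary = - - - - - - 73.1207 78.9040
tree:
2.0963
3.3200 0.7969
5.1462 1.3819 0.1747
7.7707 2.3630 0.3386 0.0000
11.3601 3.9683 0.6565 0.0000 0.0000
15.9504 6.5050 1.2728 0.0000 0.0000 0.0000
21.2993 10.3073 2.4677 0.0000 0.0000 0.0000 0.0000
26.6587 15.5160 4.7841 0.0000 0.0000 0.0000 0.0000 0.0000
31.6254 21.2993 9.2752 0.0000 0.0000 0.0000 0.0000 0.0000 0.0000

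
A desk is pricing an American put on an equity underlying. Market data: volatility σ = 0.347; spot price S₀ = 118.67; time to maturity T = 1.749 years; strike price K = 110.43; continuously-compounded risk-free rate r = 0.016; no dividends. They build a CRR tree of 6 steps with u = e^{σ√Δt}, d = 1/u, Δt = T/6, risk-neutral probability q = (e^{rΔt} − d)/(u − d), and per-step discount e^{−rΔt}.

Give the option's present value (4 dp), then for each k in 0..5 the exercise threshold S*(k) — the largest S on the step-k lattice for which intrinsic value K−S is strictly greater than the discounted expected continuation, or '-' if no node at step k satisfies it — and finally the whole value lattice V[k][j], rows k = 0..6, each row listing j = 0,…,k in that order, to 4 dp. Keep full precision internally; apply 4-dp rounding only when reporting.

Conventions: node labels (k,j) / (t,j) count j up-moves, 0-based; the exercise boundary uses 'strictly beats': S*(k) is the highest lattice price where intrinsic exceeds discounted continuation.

Δt=0.29150  u=1.20605  d=0.82916  q=0.46570  discount=0.99535
step 6 (expiry): payoffs max(K−S,0) = 71.8683 54.3401 28.8446 0.0000 0.0000 0.0000 0.0000
step 5: (k=5,j=0): S=46.5072, K−S=63.9228, hold=63.4090 ⇒ V=63.9228 exercise | (k=5,j=1): S=67.6470, K−S=42.7830, hold=42.2692 ⇒ V=42.7830 exercise | (k=5,j=2): S=98.3959, K−S=12.0341, hold=15.3398 ⇒ V=15.3398 continue | (k=5,j=3): S=143.1216, K−S=0.0000, hold=0.0000 ⇒ V=0.0000 continue | (k=5,j=4): S=208.1773, K−S=0.0000, hold=0.0000 ⇒ V=0.0000 continue | (k=5,j=5): S=302.8040, K−S=0.0000, hold=0.0000 ⇒ V=0.0000 continue  boundary S*=67.6470
step 4: (k=4,j=0): S=56.0899, K−S=54.3401, hold=53.8263 ⇒ V=54.3401 exercise | (k=4,j=1): S=81.5854, K−S=28.8446, hold=29.8630 ⇒ V=29.8630 continue | (k=4,j=2): S=118.6700, K−S=0.0000, hold=8.1579 ⇒ V=8.1579 continue | (k=4,j=3): S=172.6113, K−S=0.0000, hold=0.0000 ⇒ V=0.0000 continue | (k=4,j=4): S=251.0716, K−S=0.0000, hold=0.0000 ⇒ V=0.0000 continue  boundary S*=56.0899
step 3: (k=3,j=0): S=67.6470, K−S=42.7830, hold=42.7413 ⇒ V=42.7830 exercise | (k=3,j=1): S=98.3959, K−S=12.0341, hold=19.6629 ⇒ V=19.6629 continue | (k=3,j=2): S=143.1216, K−S=0.0000, hold=4.3385 ⇒ V=4.3385 continue | (k=3,j=3): S=208.1773, K−S=0.0000, hold=0.0000 ⇒ V=0.0000 continue  boundary S*=67.6470
step 2: (k=2,j=0): S=81.5854, K−S=28.8446, hold=31.8669 ⇒ V=31.8669 continue | (k=2,j=1): S=118.6700, K−S=0.0000, hold=12.4680 ⇒ V=12.4680 continue | (k=2,j=2): S=172.6113, K−S=0.0000, hold=2.3072 ⇒ V=2.3072 continue  boundary S*=-
step 1: (k=1,j=0): S=98.3959, K−S=12.0341, hold=22.7265 ⇒ V=22.7265 continue | (k=1,j=1): S=143.1216, K−S=0.0000, hold=7.7001 ⇒ V=7.7001 continue  boundary S*=-
step 0: (k=0,j=0): S=118.6700, K−S=0.0000, hold=15.6555 ⇒ V=15.6555 continue  boundary S*=-

price = 15.6555
boundary = - - - 67.6470 56.0899 67.6470
tree:
15.6555
22.7265 7.7001
31.8669 12.4680 2.3072
42.7830 19.6629 4.3385 0.0000
54.3401 29.8630 8.1579 0.0000 0.0000
63.9228 42.7830 15.3398 0.0000 0.0000 0.0000
71.8683 54.3401 28.8446 0.0000 0.0000 0.0000 0.0000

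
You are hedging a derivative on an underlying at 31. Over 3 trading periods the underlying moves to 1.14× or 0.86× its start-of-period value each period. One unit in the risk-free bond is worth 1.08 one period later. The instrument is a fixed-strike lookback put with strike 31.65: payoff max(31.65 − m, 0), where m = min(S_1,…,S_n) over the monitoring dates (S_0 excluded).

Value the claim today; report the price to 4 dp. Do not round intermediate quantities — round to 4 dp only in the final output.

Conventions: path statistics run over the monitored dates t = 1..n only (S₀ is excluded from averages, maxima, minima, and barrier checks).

Risk-neutral up-probability p* = (R−d)/(u−d) = (1.08−0.86)/(1.14−0.86) = 0.7857; the claim prices as the p*-weighted sum of path payoffs discounted by R^3.
Enumerate all 2^3 = 8 price paths (U = up ×1.14, D = down ×0.86); each path with k up-moves has probability p*^k·(1−p*)^(3−k).
DDD: m=19.7177, payoff=11.9323, prob=0.009840
UDD: m=26.1375, payoff=5.5125, prob=0.036079
DUD: m=26.1375, payoff=5.5125, prob=0.036079
UUD: m=34.6473, payoff=0.0000, prob=0.132289
DDU: m=22.9276, payoff=8.7224, prob=0.036079
UDU: m=30.3924, payoff=1.2576, prob=0.132289
DUU: m=26.6600, payoff=4.9900, prob=0.132289
UUU: m=35.3400, payoff=0.0000, prob=0.485058
Price = Σ prob·payoff / R^3 = 1.656359 / 1.259712 = 1.3149

price = 1.3149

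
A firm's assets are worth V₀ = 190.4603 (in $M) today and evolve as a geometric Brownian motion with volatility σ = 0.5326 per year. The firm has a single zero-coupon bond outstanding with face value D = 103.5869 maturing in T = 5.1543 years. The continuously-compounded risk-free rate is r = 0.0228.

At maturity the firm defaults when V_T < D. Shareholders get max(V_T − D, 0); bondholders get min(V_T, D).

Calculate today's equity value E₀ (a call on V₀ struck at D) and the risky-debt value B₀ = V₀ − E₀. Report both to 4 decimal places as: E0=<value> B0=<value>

E0=122.8307 B0=67.6296

Apply the equity-as-call identities (strike 103.5869, horizon 5.1543 years):
d₁ = [ln(V₀/D) + (r + σ²/2)T] / (σ√T)
   = [ln(190.4603/103.5869) + (0.0228 + 0.5·0.5326²)·5.1543] / (0.5326·√5.1543)
   = [0.609033 + 0.848560] / 1.209166 = 1.205452
d₂ = d₁ − σ√T = 1.205452 − 1.209166 = -0.003714
N(d₁) = 0.885986,  N(d₂) = 0.498518,  e^(−rT) = 0.889124
E₀ = V₀·N(d₁) − D·e^(−rT)·N(d₂)
   = 190.4603·0.885986 − 103.5869·0.889124·0.498518 = 122.830726
B₀ = V₀ − E₀ = 190.4603 − 122.830726 = 67.629574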